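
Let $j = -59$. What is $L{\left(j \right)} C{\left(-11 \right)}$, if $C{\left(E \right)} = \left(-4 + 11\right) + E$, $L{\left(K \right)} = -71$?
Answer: $284$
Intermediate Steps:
$C{\left(E \right)} = 7 + E$
$L{\left(j \right)} C{\left(-11 \right)} = - 71 \left(7 - 11\right) = \left(-71\right) \left(-4\right) = 284$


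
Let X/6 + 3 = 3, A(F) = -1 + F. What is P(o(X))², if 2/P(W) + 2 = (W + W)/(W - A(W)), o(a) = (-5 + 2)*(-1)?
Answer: ¼ ≈ 0.25000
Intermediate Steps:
X = 0 (X = -18 + 6*3 = -18 + 18 = 0)
o(a) = 3 (o(a) = -3*(-1) = 3)
P(W) = 2/(-2 + 2*W) (P(W) = 2/(-2 + (W + W)/(W - (-1 + W))) = 2/(-2 + (2*W)/(W + (1 - W))) = 2/(-2 + (2*W)/1) = 2/(-2 + (2*W)*1) = 2/(-2 + 2*W))
P(o(X))² = (1/(-1 + 3))² = (1/2)² = (½)² = ¼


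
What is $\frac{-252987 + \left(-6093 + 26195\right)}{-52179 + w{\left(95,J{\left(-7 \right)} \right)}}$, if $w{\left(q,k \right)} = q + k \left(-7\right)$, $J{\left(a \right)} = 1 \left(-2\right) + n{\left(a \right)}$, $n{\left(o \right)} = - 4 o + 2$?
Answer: $\frac{46577}{10456} \approx 4.4546$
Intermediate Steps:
$n{\left(o \right)} = 2 - 4 o$
$J{\left(a \right)} = - 4 a$ ($J{\left(a \right)} = 1 \left(-2\right) - \left(-2 + 4 a\right) = -2 - \left(-2 + 4 a\right) = - 4 a$)
$w{\left(q,k \right)} = q - 7 k$
$\frac{-252987 + \left(-6093 + 26195\right)}{-52179 + w{\left(95,J{\left(-7 \right)} \right)}} = \frac{-252987 + \left(-6093 + 26195\right)}{-52179 + \left(95 - 7 \left(\left(-4\right) \left(-7\right)\right)\right)} = \frac{-252987 + 20102}{-52179 + \left(95 - 196\right)} = - \frac{232885}{-52179 + \left(95 - 196\right)} = - \frac{232885}{-52179 - 101} = - \frac{232885}{-52280} = \left(-232885\right) \left(- \frac{1}{52280}\right) = \frac{46577}{10456}$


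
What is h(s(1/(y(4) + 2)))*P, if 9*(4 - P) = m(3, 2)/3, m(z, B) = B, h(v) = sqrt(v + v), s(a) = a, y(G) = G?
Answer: 106*sqrt(3)/81 ≈ 2.2666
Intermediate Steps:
h(v) = sqrt(2)*sqrt(v) (h(v) = sqrt(2*v) = sqrt(2)*sqrt(v))
P = 106/27 (P = 4 - 2/(9*3) = 4 - 1/9*2/3 = 4 - 2/27 = 106/27 ≈ 3.9259)
h(s(1/(y(4) + 2)))*P = (sqrt(2)*sqrt(1/(4 + 2)))*(106/27) = (sqrt(2)*sqrt(1/6))*(106/27) = (sqrt(2)*(sqrt(6)/6))*(106/27) = (sqrt(3)/3)*(106/27) = 106*sqrt(3)/81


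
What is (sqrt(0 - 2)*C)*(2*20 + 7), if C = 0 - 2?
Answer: -94*I*sqrt(2) ≈ -132.94*I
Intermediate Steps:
C = -2
(sqrt(0 - 2)*C)*(2*20 + 7) = (sqrt(0 - 2)*(-2))*(2*20 + 7) = (sqrt(-2)*(-2))*(40 + 7) = ((I*sqrt(2))*(-2))*47 = -2*I*sqrt(2)*47 = -94*I*sqrt(2)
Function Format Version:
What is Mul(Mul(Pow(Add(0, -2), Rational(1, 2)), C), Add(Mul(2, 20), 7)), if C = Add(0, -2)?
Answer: Mul(-94, I, Pow(2, Rational(1, 2))) ≈ Mul(-132.94, I)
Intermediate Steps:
C = -2
Mul(Mul(Pow(Add(0, -2), Rational(1, 2)), C), Add(Mul(2, 20), 7)) = Mul(Mul(Pow(Add(0, -2), Rational(1, 2)), -2), Add(Mul(2, 20), 7)) = Mul(Mul(Pow(-2, Rational(1, 2)), -2), Add(40, 7)) = Mul(Mul(Mul(I, Pow(2, Rational(1, 2))), -2), 47) = Mul(Mul(-2, I, Pow(2, Rational(1, 2))), 47) = Mul(-94, I, Pow(2, Rational(1, 2)))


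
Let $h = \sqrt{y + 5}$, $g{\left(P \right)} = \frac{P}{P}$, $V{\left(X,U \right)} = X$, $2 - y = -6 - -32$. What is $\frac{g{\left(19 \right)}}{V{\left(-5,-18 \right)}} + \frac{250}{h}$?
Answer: $- \frac{1}{5} - \frac{250 i \sqrt{19}}{19} \approx -0.2 - 57.354 i$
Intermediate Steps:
$y = -24$ ($y = 2 - \left(-6 - -32\right) = 2 - \left(-6 + 32\right) = 2 - 26 = -24$)
$g{\left(P \right)} = 1$
$h = i \sqrt{19}$ ($h = \sqrt{-24 + 5} = \sqrt{-19} = i \sqrt{19} \approx 4.3589 i$)
$\frac{g{\left(19 \right)}}{V{\left(-5,-18 \right)}} + \frac{250}{h} = 1 \frac{1}{-5} + \frac{250}{i \sqrt{19}} = 1 \left(- \frac{1}{5}\right) + 250 \left(- \frac{i \sqrt{19}}{19}\right) = - \frac{1}{5} - \frac{250 i \sqrt{19}}{19}$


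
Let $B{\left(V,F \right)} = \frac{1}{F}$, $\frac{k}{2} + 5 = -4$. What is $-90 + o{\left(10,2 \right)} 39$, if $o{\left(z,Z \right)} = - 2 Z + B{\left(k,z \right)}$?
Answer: $- \frac{2421}{10} \approx -242.1$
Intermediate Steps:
$k = -18$ ($k = -10 + 2 \left(-4\right) = -10 - 8 = -18$)
$o{\left(z,Z \right)} = \frac{1}{z} - 2 Z$ ($o{\left(z,Z \right)} = - 2 Z + \frac{1}{z} = \frac{1}{z} - 2 Z$)
$-90 + o{\left(10,2 \right)} 39 = -90 + \left(\frac{1}{10} - 4\right) 39 = -90 - \frac{1521}{10} = - \frac{2421}{10}$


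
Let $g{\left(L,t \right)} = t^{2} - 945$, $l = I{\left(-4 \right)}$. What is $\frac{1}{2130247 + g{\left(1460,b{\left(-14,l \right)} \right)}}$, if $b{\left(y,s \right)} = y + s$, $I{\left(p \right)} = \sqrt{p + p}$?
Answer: $\frac{i}{2 \left(28 \sqrt{2} + 1064745 i\right)} \approx 4.696 \cdot 10^{-7} + 1.7464 \cdot 10^{-11} i$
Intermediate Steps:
$I{\left(p \right)} = \sqrt{2} \sqrt{p}$ ($I{\left(p \right)} = \sqrt{2 p} = \sqrt{2} \sqrt{p}$)
$l = 2 i \sqrt{2}$ ($l = \sqrt{2} \sqrt{-4} = \sqrt{2} \cdot 2 i = 2 i \sqrt{2} \approx 2.8284 i$)
$b{\left(y,s \right)} = s + y$
$g{\left(L,t \right)} = -945 + t^{2}$ ($g{\left(L,t \right)} = t^{2} - 945 = -945 + t^{2}$)
$\frac{1}{2130247 + g{\left(1460,b{\left(-14,l \right)} \right)}} = \frac{1}{2130247 - \left(945 - \left(2 i \sqrt{2} - 14\right)^{2}\right)} = \frac{1}{2130247 - \left(945 - \left(-14 + 2 i \sqrt{2}\right)^{2}\right)} = \frac{1}{2129302 + \left(-14 + 2 i \sqrt{2}\right)^{2}}$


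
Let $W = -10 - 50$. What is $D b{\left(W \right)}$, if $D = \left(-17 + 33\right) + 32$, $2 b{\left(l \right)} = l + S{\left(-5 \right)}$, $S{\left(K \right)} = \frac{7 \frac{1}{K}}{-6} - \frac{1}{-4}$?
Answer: $- \frac{7142}{5} \approx -1428.4$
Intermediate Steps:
$W = -60$ ($W = -10 - 50 = -60$)
$S{\left(K \right)} = \frac{1}{4} - \frac{7}{6 K}$ ($S{\left(K \right)} = \frac{7}{K} \left(- \frac{1}{6}\right) - - \frac{1}{4} = - \frac{7}{6 K} + \frac{1}{4} = \frac{1}{4} - \frac{7}{6 K}$)
$b{\left(l \right)} = \frac{29}{120} + \frac{l}{2}$ ($b{\left(l \right)} = \frac{l + \frac{-14 + 3 \left(-5\right)}{12 \left(-5\right)}}{2} = \frac{l + \frac{1}{12} \left(- \frac{1}{5}\right) \left(-14 - 15\right)}{2} = \frac{l + \frac{1}{12} \left(- \frac{1}{5}\right) \left(-29\right)}{2} = \frac{l + \frac{29}{60}}{2} = \frac{\frac{29}{60} + l}{2} = \frac{29}{120} + \frac{l}{2}$)
$D = 48$ ($D = 16 + 32 = 48$)
$D b{\left(W \right)} = 48 \left(\frac{29}{120} + \frac{1}{2} \left(-60\right)\right) = 48 \left(\frac{29}{120} - 30\right) = 48 \left(- \frac{3571}{120}\right) = - \frac{7142}{5}$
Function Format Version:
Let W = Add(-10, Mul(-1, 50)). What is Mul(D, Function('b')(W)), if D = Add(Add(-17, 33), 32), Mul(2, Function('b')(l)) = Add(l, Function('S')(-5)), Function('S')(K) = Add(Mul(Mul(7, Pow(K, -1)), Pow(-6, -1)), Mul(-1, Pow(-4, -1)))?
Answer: Rational(-7142, 5) ≈ -1428.4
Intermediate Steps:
W = -60 (W = Add(-10, -50) = -60)
Function('S')(K) = Add(Rational(1, 4), Mul(Rational(-7, 6), Pow(K, -1))) (Function('S')(K) = Add(Mul(Mul(7, Pow(K, -1)), Rational(-1, 6)), Mul(-1, Rational(-1, 4))) = Add(Mul(Rational(-7, 6), Pow(K, -1)), Rational(1, 4)) = Add(Rational(1, 4), Mul(Rational(-7, 6), Pow(K, -1))))
Function('b')(l) = Add(Rational(29, 120), Mul(Rational(1, 2), l)) (Function('b')(l) = Mul(Rational(1, 2), Add(l, Mul(Rational(1, 12), Pow(-5, -1), Add(-14, Mul(3, -5))))) = Mul(Rational(1, 2), Add(l, Mul(Rational(1, 12), Rational(-1, 5), Add(-14, -15)))) = Mul(Rational(1, 2), Add(l, Mul(Rational(1, 12), Rational(-1, 5), -29))) = Mul(Rational(1, 2), Add(l, Rational(29, 60))) = Mul(Rational(1, 2), Add(Rational(29, 60), l)) = Add(Rational(29, 120), Mul(Rational(1, 2), l)))
D = 48 (D = Add(16, 32) = 48)
Mul(D, Function('b')(W)) = Mul(48, Add(Rational(29, 120), Mul(Rational(1, 2), -60))) = Mul(48, Add(Rational(29, 120), -30)) = Mul(48, Rational(-3571, 120)) = Rational(-7142, 5)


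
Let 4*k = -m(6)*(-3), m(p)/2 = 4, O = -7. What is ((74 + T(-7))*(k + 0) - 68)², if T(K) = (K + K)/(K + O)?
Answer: 145924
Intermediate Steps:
m(p) = 8 (m(p) = 2*4 = 8)
T(K) = 2*K/(-7 + K) (T(K) = (K + K)/(K - 7) = (2*K)/(-7 + K) = 2*K/(-7 + K))
k = 6 (k = (-1*8*(-3))/4 = (-8*(-3))/4 = (¼)*24 = 6)
((74 + T(-7))*(k + 0) - 68)² = ((74 + 2*(-7)/(-7 - 7))*(6 + 0) - 68)² = ((74 + 2*(-7)/(-14))*6 - 68)² = ((74 + 2*(-7)*(-1/14))*6 - 68)² = ((74 + 1)*6 - 68)² = (75*6 - 68)² = (450 - 68)² = 382² = 145924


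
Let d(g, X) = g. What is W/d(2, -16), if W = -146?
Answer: -73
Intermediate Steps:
W/d(2, -16) = -146/2 = -146*½ = -73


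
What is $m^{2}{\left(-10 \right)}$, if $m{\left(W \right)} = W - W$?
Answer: $0$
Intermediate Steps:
$m{\left(W \right)} = 0$
$m^{2}{\left(-10 \right)} = 0^{2} = 0$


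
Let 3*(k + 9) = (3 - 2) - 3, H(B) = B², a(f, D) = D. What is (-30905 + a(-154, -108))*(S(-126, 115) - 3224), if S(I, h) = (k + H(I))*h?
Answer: -169461637769/3 ≈ -5.6487e+10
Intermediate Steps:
k = -29/3 (k = -9 + ((3 - 2) - 3)/3 = -9 + (1 - 3)/3 = -9 + (⅓)*(-2) = -9 - ⅔ = -29/3 ≈ -9.6667)
S(I, h) = h*(-29/3 + I²) (S(I, h) = (-29/3 + I²)*h = h*(-29/3 + I²))
(-30905 + a(-154, -108))*(S(-126, 115) - 3224) = (-30905 - 108)*((⅓)*115*(-29 + 3*(-126)²) - 3224) = -31013*((⅓)*115*(-29 + 3*15876) - 3224) = -31013*((⅓)*115*(-29 + 47628) - 3224) = -31013*((⅓)*115*47599 - 3224) = -31013*(5473885/3 - 3224) = -31013*5464213/3 = -169461637769/3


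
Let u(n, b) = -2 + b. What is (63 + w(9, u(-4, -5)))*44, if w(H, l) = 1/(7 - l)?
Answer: 19426/7 ≈ 2775.1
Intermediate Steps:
(63 + w(9, u(-4, -5)))*44 = (63 - 1/(-7 + (-2 - 5)))*44 = (63 - 1/(-7 - 7))*44 = (63 - 1/(-14))*44 = (63 - 1*(-1/14))*44 = (63 + 1/14)*44 = (883/14)*44 = 19426/7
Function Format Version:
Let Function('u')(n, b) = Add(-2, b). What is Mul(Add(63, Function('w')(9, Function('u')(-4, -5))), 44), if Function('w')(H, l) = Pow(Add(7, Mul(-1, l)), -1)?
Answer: Rational(19426, 7) ≈ 2775.1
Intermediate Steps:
Mul(Add(63, Function('w')(9, Function('u')(-4, -5))), 44) = Mul(Add(63, Mul(-1, Pow(Add(-7, Add(-2, -5)), -1))), 44) = Mul(Add(63, Mul(-1, Pow(Add(-7, -7), -1))), 44) = Mul(Add(63, Mul(-1, Pow(-14, -1))), 44) = Mul(Add(63, Mul(-1, Rational(-1, 14))), 44) = Mul(Add(63, Rational(1, 14)), 44) = Mul(Rational(883, 14), 44) = Rational(19426, 7)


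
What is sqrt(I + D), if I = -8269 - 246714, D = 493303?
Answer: 12*sqrt(1655) ≈ 488.18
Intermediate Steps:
I = -254983
sqrt(I + D) = sqrt(-254983 + 493303) = sqrt(238320) = 12*sqrt(1655)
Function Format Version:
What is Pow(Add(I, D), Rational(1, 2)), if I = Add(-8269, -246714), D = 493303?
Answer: Mul(12, Pow(1655, Rational(1, 2))) ≈ 488.18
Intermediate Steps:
I = -254983
Pow(Add(I, D), Rational(1, 2)) = Pow(Add(-254983, 493303), Rational(1, 2)) = Pow(238320, Rational(1, 2)) = Mul(12, Pow(1655, Rational(1, 2)))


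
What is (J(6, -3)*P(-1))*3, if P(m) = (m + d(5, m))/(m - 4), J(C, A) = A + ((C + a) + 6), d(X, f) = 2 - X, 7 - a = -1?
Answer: 204/5 ≈ 40.800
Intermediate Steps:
a = 8 (a = 7 - 1*(-1) = 7 + 1 = 8)
J(C, A) = 14 + A + C (J(C, A) = A + ((C + 8) + 6) = A + ((8 + C) + 6) = A + (14 + C) = 14 + A + C)
P(m) = (-3 + m)/(-4 + m) (P(m) = (m + (2 - 1*5))/(m - 4) = (m + (2 - 5))/(-4 + m) = (m - 3)/(-4 + m) = (-3 + m)/(-4 + m))
(J(6, -3)*P(-1))*3 = ((14 - 3 + 6)*((-3 - 1)/(-4 - 1)))*3 = (17*(-4/(-5)))*3 = (17*(-⅕*(-4)))*3 = (17*(⅘))*3 = (68/5)*3 = 204/5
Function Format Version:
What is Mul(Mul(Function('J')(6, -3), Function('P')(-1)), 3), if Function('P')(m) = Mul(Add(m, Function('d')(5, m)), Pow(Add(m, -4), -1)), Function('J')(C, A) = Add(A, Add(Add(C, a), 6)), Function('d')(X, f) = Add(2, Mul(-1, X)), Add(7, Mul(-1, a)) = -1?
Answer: Rational(204, 5) ≈ 40.800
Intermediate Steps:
a = 8 (a = Add(7, Mul(-1, -1)) = Add(7, 1) = 8)
Function('J')(C, A) = Add(14, A, C) (Function('J')(C, A) = Add(A, Add(Add(C, 8), 6)) = Add(A, Add(Add(8, C), 6)) = Add(A, Add(14, C)) = Add(14, A, C))
Function('P')(m) = Mul(Pow(Add(-4, m), -1), Add(-3, m)) (Function('P')(m) = Mul(Add(m, Add(2, Mul(-1, 5))), Pow(Add(m, -4), -1)) = Mul(Add(m, Add(2, -5)), Pow(Add(-4, m), -1)) = Mul(Add(m, -3), Pow(Add(-4, m), -1)) = Mul(Add(-3, m), Pow(Add(-4, m), -1)) = Mul(Pow(Add(-4, m), -1), Add(-3, m)))
Mul(Mul(Function('J')(6, -3), Function('P')(-1)), 3) = Mul(Mul(Add(14, -3, 6), Mul(Pow(Add(-4, -1), -1), Add(-3, -1))), 3) = Mul(Mul(17, Mul(Pow(-5, -1), -4)), 3) = Mul(Mul(17, Mul(Rational(-1, 5), -4)), 3) = Mul(Mul(17, Rational(4, 5)), 3) = Mul(Rational(68, 5), 3) = Rational(204, 5)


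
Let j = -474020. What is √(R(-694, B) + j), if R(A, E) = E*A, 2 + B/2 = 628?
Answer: 438*I*√7 ≈ 1158.8*I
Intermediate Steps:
B = 1252 (B = -4 + 2*628 = -4 + 1256 = 1252)
R(A, E) = A*E
√(R(-694, B) + j) = √(-694*1252 - 474020) = √(-868888 - 474020) = √(-1342908) = 438*I*√7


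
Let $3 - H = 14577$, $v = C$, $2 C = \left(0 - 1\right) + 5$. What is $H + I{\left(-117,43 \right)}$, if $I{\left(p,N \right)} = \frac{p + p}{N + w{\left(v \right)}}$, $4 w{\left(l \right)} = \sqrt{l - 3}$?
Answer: $- \frac{431332782}{29585} + \frac{936 i}{29585} \approx -14579.0 + 0.031638 i$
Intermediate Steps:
$C = 2$ ($C = \frac{\left(0 - 1\right) + 5}{2} = \frac{-1 + 5}{2} = \frac{1}{2} \cdot 4 = 2$)
$v = 2$
$H = -14574$ ($H = 3 - 14577 = -14574$)
$w{\left(l \right)} = \frac{\sqrt{-3 + l}}{4}$ ($w{\left(l \right)} = \frac{\sqrt{l - 3}}{4} = \frac{\sqrt{-3 + l}}{4}$)
$I{\left(p,N \right)} = \frac{2 p}{N + \frac{i}{4}}$ ($I{\left(p,N \right)} = \frac{p + p}{N + \frac{\sqrt{-3 + 2}}{4}} = \frac{2 p}{N + \frac{\sqrt{-1}}{4}} = \frac{2 p}{N + \frac{i}{4}}$)
$H + I{\left(-117,43 \right)} = -14574 + 8 \left(-117\right) \frac{1}{i + 4 \cdot 43} = -14574 + 8 \left(-117\right) \frac{1}{i + 172} = -14574 + 8 \left(-117\right) \frac{1}{172 + i} = -14574 + 8 \left(-117\right) \frac{172 - i}{29585} = -14574 - \left(\frac{160992}{29585} - \frac{936 i}{29585}\right) = - \frac{431332782}{29585} + \frac{936 i}{29585}$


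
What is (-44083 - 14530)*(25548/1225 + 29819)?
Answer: -2142529227499/1225 ≈ -1.7490e+9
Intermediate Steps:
(-44083 - 14530)*(25548/1225 + 29819) = -58613*(25548*(1/1225) + 29819) = -58613*(25548/1225 + 29819) = -58613*36553823/1225 = -2142529227499/1225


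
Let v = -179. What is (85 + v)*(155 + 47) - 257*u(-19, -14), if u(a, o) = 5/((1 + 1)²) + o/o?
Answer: -78265/4 ≈ -19566.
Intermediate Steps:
u(a, o) = 9/4 (u(a, o) = 5/(2²) + 1 = 5/4 + 1 = 9/4)
(85 + v)*(155 + 47) - 257*u(-19, -14) = (85 - 179)*(155 + 47) - 257*9/4 = -94*202 - 2313/4 = -18988 - 2313/4 = -78265/4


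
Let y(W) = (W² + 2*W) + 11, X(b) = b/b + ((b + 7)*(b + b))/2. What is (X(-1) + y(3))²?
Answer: 441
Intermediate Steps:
X(b) = 1 + b*(7 + b) (X(b) = 1 + ((7 + b)*(2*b))*(½) = 1 + (2*b*(7 + b))*(½) = 1 + b*(7 + b))
y(W) = 11 + W² + 2*W
(X(-1) + y(3))² = ((1 + (-1)² + 7*(-1)) + (11 + 3² + 2*3))² = ((1 + 1 - 7) + (11 + 9 + 6))² = (-5 + 26)² = 21² = 441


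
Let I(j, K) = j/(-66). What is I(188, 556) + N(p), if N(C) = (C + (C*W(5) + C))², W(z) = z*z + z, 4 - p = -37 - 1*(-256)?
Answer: 1562035106/33 ≈ 4.7334e+7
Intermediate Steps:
I(j, K) = -j/66 (I(j, K) = j*(-1/66) = -j/66)
p = -215 (p = 4 - (-37 - 1*(-256)) = 4 - (-37 + 256) = 4 - 1*219 = 4 - 219 = -215)
W(z) = z + z² (W(z) = z² + z = z + z²)
N(C) = 1024*C² (N(C) = (C + (C*(5*(1 + 5)) + C))² = (C + (C*(5*6) + C))² = (C + (C*30 + C))² = (C + (30*C + C))² = (C + 31*C)² = (32*C)² = 1024*C²)
I(188, 556) + N(p) = -1/66*188 + 1024*(-215)² = -94/33 + 1024*46225 = -94/33 + 47334400 = 1562035106/33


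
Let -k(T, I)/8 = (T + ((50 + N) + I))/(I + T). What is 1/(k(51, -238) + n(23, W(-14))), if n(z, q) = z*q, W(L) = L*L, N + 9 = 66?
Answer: 187/842356 ≈ 0.00022200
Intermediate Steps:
N = 57 (N = -9 + 66 = 57)
W(L) = L²
n(z, q) = q*z
k(T, I) = -8*(107 + I + T)/(I + T) (k(T, I) = -8*(T + ((50 + 57) + I))/(I + T) = -8*(T + (107 + I))/(I + T) = -8*(107 + I + T)/(I + T))
1/(k(51, -238) + n(23, W(-14))) = 1/(8*(-107 - 1*(-238) - 1*51)/(-238 + 51) + (-14)²*23) = 1/(8*(-107 + 238 - 51)/(-187) + 196*23) = 1/(8*(-1/187)*80 + 4508) = 1/(-640/187 + 4508) = 1/(842356/187) = 187/842356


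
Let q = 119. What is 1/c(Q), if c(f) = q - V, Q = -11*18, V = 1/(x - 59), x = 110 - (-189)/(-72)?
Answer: 387/46045 ≈ 0.0084048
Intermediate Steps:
x = 859/8 (x = 110 - (-189)*(-1)/72 = 110 - 1*21/8 = 110 - 21/8 = 859/8 ≈ 107.38)
V = 8/387 (V = 1/(859/8 - 59) = 1/(387/8) = 8/387 ≈ 0.020672)
Q = -198
c(f) = 46045/387 (c(f) = 119 - 1*8/387 = 119 - 8/387 = 46045/387)
1/c(Q) = 1/(46045/387) = 387/46045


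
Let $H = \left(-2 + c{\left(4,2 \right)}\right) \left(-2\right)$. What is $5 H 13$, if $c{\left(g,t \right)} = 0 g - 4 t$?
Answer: $1300$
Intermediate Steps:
$c{\left(g,t \right)} = - 4 t$ ($c{\left(g,t \right)} = 0 - 4 t = - 4 t$)
$H = 20$ ($H = \left(-2 - 8\right) \left(-2\right) = \left(-10\right) \left(-2\right) = 20$)
$5 H 13 = 5 \cdot 20 \cdot 13 = 100 \cdot 13 = 1300$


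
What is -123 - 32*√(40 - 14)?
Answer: -123 - 32*√26 ≈ -286.17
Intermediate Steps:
-123 - 32*√(40 - 14) = -123 - 32*√26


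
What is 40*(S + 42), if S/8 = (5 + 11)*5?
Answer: 27280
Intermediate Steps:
S = 640 (S = 8*((5 + 11)*5) = 8*(16*5) = 8*80 = 640)
40*(S + 42) = 40*(640 + 42) = 40*682 = 27280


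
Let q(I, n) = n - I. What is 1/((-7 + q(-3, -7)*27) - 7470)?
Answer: -1/7585 ≈ -0.00013184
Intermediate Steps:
1/((-7 + q(-3, -7)*27) - 7470) = 1/((-7 + (-7 - 1*(-3))*27) - 7470) = 1/((-7 + (-7 + 3)*27) - 7470) = 1/((-7 - 4*27) - 7470) = 1/((-7 - 108) - 7470) = 1/(-115 - 7470) = 1/(-7585) = -1/7585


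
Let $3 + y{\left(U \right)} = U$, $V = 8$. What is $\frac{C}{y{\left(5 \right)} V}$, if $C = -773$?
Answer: $- \frac{773}{16} \approx -48.313$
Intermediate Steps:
$y{\left(U \right)} = -3 + U$
$\frac{C}{y{\left(5 \right)} V} = - \frac{773}{\left(-3 + 5\right) 8} = - \frac{773}{2 \cdot 8} = - \frac{773}{16}$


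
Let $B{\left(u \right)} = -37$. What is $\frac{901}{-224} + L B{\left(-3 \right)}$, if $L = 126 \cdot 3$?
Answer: $- \frac{3133765}{224} \approx -13990.0$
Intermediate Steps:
$L = 378$
$\frac{901}{-224} + L B{\left(-3 \right)} = \frac{901}{-224} + 378 \left(-37\right) = 901 \left(- \frac{1}{224}\right) - 13986 = - \frac{901}{224} - 13986 = - \frac{3133765}{224}$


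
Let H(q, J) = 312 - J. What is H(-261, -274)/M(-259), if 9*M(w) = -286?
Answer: -2637/143 ≈ -18.441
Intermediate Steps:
M(w) = -286/9 (M(w) = (1/9)*(-286) = -286/9)
H(-261, -274)/M(-259) = (312 - 1*(-274))/(-286/9) = (312 + 274)*(-9/286) = 586*(-9/286) = -2637/143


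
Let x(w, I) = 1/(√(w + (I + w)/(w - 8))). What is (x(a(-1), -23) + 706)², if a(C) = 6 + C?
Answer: (7766 + √11)²/121 ≈ 4.9886e+5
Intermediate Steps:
x(w, I) = (w + (I + w)/(-8 + w))^(-½) (x(w, I) = 1/(√(w + (I + w)/(-8 + w))) = (w + (I + w)/(-8 + w))^(-½))
(x(a(-1), -23) + 706)² = (((-23 + (6 - 1) + (6 - 1)*(-8 + (6 - 1)))/(-8 + (6 - 1)))^(-½) + 706)² = (((-23 + 5 + 5*(-8 + 5))/(-8 + 5))^(-½) + 706)² = (((-23 + 5 + 5*(-3))/(-3))^(-½) + 706)² = ((-(-23 + 5 - 15)/3)^(-½) + 706)² = ((-⅓*(-33))^(-½) + 706)² = (11^(-½) + 706)² = (√11/11 + 706)² = (706 + √11/11)²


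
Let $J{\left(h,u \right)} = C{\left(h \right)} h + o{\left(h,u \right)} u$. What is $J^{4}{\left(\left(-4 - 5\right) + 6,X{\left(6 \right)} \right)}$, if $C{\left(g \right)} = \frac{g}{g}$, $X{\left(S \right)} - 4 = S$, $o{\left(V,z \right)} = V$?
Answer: $1185921$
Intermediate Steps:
$X{\left(S \right)} = 4 + S$
$C{\left(g \right)} = 1$
$J{\left(h,u \right)} = h + h u$ ($J{\left(h,u \right)} = 1 h + h u = h + h u$)
$J^{4}{\left(\left(-4 - 5\right) + 6,X{\left(6 \right)} \right)} = \left(\left(\left(-4 - 5\right) + 6\right) \left(1 + \left(4 + 6\right)\right)\right)^{4} = \left(\left(-9 + 6\right) \left(1 + 10\right)\right)^{4} = \left(\left(-3\right) 11\right)^{4} = \left(-33\right)^{4} = 1185921$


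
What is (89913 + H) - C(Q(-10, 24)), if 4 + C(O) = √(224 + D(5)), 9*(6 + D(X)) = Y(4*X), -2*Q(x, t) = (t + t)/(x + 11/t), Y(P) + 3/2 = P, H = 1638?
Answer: 91555 - √7922/6 ≈ 91540.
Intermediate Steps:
Y(P) = -3/2 + P
Q(x, t) = -t/(x + 11/t) (Q(x, t) = -(t + t)/(2*(x + 11/t)) = -2*t/(2*(x + 11/t)) = -t/(x + 11/t))
D(X) = -37/6 + 4*X/9 (D(X) = -6 + (-3/2 + 4*X)/9 = -6 + (-⅙ + 4*X/9) = -37/6 + 4*X/9)
C(O) = -4 + √7922/6 (C(O) = -4 + √(224 + (-37/6 + (4/9)*5)) = -4 + √(224 + (-37/6 + 20/9)) = -4 + √(224 - 71/18) = -4 + √(3961/18) = -4 + √7922/6)
(89913 + H) - C(Q(-10, 24)) = (89913 + 1638) - (-4 + √7922/6) = 91551 + (4 - √7922/6) = 91555 - √7922/6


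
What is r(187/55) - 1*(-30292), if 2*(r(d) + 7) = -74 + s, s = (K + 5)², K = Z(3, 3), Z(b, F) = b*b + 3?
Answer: 60785/2 ≈ 30393.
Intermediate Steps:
Z(b, F) = 3 + b² (Z(b, F) = b² + 3 = 3 + b²)
K = 12 (K = 3 + 3² = 3 + 9 = 12)
s = 289 (s = (12 + 5)² = 17² = 289)
r(d) = 201/2 (r(d) = -7 + (-74 + 289)/2 = -7 + (½)*215 = -7 + 215/2 = 201/2)
r(187/55) - 1*(-30292) = 201/2 - 1*(-30292) = 201/2 + 30292 = 60785/2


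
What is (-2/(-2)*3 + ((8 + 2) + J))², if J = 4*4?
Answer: 841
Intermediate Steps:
J = 16
(-2/(-2)*3 + ((8 + 2) + J))² = (-2/(-2)*3 + ((8 + 2) + 16))² = (-2*(-½)*3 + (10 + 16))² = (1*3 + 26)² = (3 + 26)² = 29² = 841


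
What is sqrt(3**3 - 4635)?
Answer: 48*I*sqrt(2) ≈ 67.882*I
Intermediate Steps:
sqrt(3**3 - 4635) = sqrt(27 - 4635) = sqrt(-4608) = 48*I*sqrt(2)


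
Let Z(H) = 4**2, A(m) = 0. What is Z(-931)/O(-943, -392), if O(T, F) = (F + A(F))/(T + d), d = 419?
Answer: 1048/49 ≈ 21.388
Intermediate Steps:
O(T, F) = F/(419 + T) (O(T, F) = (F + 0)/(T + 419) = F/(419 + T))
Z(H) = 16
Z(-931)/O(-943, -392) = 16/((-392/(419 - 943))) = 16/((-392/(-524))) = 16/((-392*(-1/524))) = 16/(98/131) = 16*(131/98) = 1048/49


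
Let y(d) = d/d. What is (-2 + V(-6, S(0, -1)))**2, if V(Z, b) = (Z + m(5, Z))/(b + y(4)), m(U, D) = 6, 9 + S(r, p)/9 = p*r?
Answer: 4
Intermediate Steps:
S(r, p) = -81 + 9*p*r (S(r, p) = -81 + 9*(p*r) = -81 + 9*p*r)
y(d) = 1
V(Z, b) = (6 + Z)/(1 + b) (V(Z, b) = (Z + 6)/(b + 1) = (6 + Z)/(1 + b))
(-2 + V(-6, S(0, -1)))**2 = (-2 + (6 - 6)/(1 + (-81 + 9*(-1)*0)))**2 = (-2 + 0/(1 + (-81 + 0)))**2 = (-2 + 0/(1 - 81))**2 = (-2 + 0/(-80))**2 = (-2 - 1/80*0)**2 = (-2 + 0)**2 = (-2)**2 = 4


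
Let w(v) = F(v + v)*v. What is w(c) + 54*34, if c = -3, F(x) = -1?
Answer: 1839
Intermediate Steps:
w(v) = -v
w(c) + 54*34 = -1*(-3) + 54*34 = 3 + 1836 = 1839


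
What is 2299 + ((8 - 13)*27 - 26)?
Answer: 2138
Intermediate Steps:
2299 + ((8 - 13)*27 - 26) = 2299 + (-5*27 - 26) = 2299 + (-135 - 26) = 2299 - 161 = 2138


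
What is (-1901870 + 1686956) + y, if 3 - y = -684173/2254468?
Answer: -484509288175/2254468 ≈ -2.1491e+5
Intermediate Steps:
y = 7447577/2254468 (y = 3 - (-684173)/2254468 = 3 - 1*(-684173/2254468) = 3 + 684173/2254468 = 7447577/2254468 ≈ 3.3035)
(-1901870 + 1686956) + y = (-1901870 + 1686956) + 7447577/2254468 = -214914 + 7447577/2254468 = -484509288175/2254468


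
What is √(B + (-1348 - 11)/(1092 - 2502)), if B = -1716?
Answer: 3*I*√42094610/470 ≈ 41.413*I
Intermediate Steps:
√(B + (-1348 - 11)/(1092 - 2502)) = √(-1716 + (-1348 - 11)/(1092 - 2502)) = √(-1716 - 1359/(-1410)) = √(-1716 - 1359*(-1/1410)) = √(-1716 + 453/470) = √(-806067/470) = 3*I*√42094610/470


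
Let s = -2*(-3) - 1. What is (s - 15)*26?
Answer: -260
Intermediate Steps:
s = 5 (s = 6 - 1 = 5)
(s - 15)*26 = (5 - 15)*26 = -10*26 = -260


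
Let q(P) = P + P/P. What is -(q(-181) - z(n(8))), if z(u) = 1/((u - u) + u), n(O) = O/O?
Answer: 181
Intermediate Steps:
n(O) = 1
q(P) = 1 + P (q(P) = P + 1 = 1 + P)
z(u) = 1/u (z(u) = 1/(0 + u) = 1/u)
-(q(-181) - z(n(8))) = -((1 - 181) - 1/1) = -(-180 - 1*1) = -(-180 - 1) = -1*(-181) = 181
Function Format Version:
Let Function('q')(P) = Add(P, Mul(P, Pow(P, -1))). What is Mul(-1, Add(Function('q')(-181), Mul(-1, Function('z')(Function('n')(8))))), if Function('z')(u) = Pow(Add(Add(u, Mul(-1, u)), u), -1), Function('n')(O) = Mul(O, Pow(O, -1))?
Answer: 181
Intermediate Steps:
Function('n')(O) = 1
Function('q')(P) = Add(1, P) (Function('q')(P) = Add(P, 1) = Add(1, P))
Function('z')(u) = Pow(u, -1) (Function('z')(u) = Pow(Add(0, u), -1) = Pow(u, -1))
Mul(-1, Add(Function('q')(-181), Mul(-1, Function('z')(Function('n')(8))))) = Mul(-1, Add(Add(1, -181), Mul(-1, Pow(1, -1)))) = Mul(-1, Add(-180, Mul(-1, 1))) = Mul(-1, Add(-180, -1)) = Mul(-1, -181) = 181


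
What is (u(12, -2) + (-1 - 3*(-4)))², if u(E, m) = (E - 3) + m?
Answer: 324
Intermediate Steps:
u(E, m) = -3 + E + m (u(E, m) = (-3 + E) + m = -3 + E + m)
(u(12, -2) + (-1 - 3*(-4)))² = ((-3 + 12 - 2) + (-1 - 3*(-4)))² = (7 + (-1 + 12))² = (7 + 11)² = 18² = 324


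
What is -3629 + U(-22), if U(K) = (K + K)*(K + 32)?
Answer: -4069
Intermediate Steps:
U(K) = 2*K*(32 + K) (U(K) = (2*K)*(32 + K) = 2*K*(32 + K))
-3629 + U(-22) = -3629 + 2*(-22)*(32 - 22) = -3629 + 2*(-22)*10 = -3629 - 440 = -4069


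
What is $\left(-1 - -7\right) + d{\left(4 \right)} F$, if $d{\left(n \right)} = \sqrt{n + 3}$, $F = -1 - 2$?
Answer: $6 - 3 \sqrt{7} \approx -1.9373$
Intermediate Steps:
$F = -3$
$d{\left(n \right)} = \sqrt{3 + n}$
$\left(-1 - -7\right) + d{\left(4 \right)} F = \left(-1 - -7\right) + \sqrt{3 + 4} \left(-3\right) = \left(-1 + 7\right) + \sqrt{7} \left(-3\right) = 6 - 3 \sqrt{7}$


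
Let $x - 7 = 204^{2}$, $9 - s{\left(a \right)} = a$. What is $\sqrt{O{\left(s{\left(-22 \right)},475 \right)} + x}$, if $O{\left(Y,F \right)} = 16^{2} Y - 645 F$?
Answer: $4 i \sqrt{16051} \approx 506.77 i$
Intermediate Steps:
$s{\left(a \right)} = 9 - a$
$O{\left(Y,F \right)} = - 645 F + 256 Y$ ($O{\left(Y,F \right)} = 256 Y - 645 F = - 645 F + 256 Y$)
$x = 41623$ ($x = 7 + 204^{2} = 7 + 41616 = 41623$)
$\sqrt{O{\left(s{\left(-22 \right)},475 \right)} + x} = \sqrt{\left(\left(-645\right) 475 + 256 \left(9 - -22\right)\right) + 41623} = \sqrt{\left(-306375 + 256 \left(9 + 22\right)\right) + 41623} = \sqrt{\left(-306375 + 256 \cdot 31\right) + 41623} = \sqrt{\left(-306375 + 7936\right) + 41623} = \sqrt{-298439 + 41623} = \sqrt{-256816} = 4 i \sqrt{16051}$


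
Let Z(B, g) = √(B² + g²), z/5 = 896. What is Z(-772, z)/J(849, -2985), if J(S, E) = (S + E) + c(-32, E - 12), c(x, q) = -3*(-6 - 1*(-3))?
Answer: -4*√1291649/2127 ≈ -2.1373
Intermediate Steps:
z = 4480 (z = 5*896 = 4480)
c(x, q) = 9 (c(x, q) = -3*(-6 + 3) = -3*(-3) = 9)
J(S, E) = 9 + E + S (J(S, E) = (S + E) + 9 = (E + S) + 9 = 9 + E + S)
Z(-772, z)/J(849, -2985) = √((-772)² + 4480²)/(9 - 2985 + 849) = √(595984 + 20070400)/(-2127) = √20666384*(-1/2127) = (4*√1291649)*(-1/2127) = -4*√1291649/2127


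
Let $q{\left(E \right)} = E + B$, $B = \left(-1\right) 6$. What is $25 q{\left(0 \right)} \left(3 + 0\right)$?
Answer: $-450$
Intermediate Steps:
$B = -6$
$q{\left(E \right)} = -6 + E$ ($q{\left(E \right)} = E - 6 = -6 + E$)
$25 q{\left(0 \right)} \left(3 + 0\right) = 25 \left(-6 + 0\right) \left(3 + 0\right) = 25 \left(\left(-6\right) 3\right) = 25 \left(-18\right) = -450$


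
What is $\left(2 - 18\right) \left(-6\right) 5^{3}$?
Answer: $12000$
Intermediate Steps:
$\left(2 - 18\right) \left(-6\right) 5^{3} = \left(2 - 18\right) \left(-6\right) 125 = \left(-16\right) \left(-6\right) 125 = 96 \cdot 125 = 12000$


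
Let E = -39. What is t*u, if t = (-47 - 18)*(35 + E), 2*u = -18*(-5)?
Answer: 11700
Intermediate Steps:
u = 45 (u = (-18*(-5))/2 = (½)*90 = 45)
t = 260 (t = (-47 - 18)*(35 - 39) = -65*(-4) = 260)
t*u = 260*45 = 11700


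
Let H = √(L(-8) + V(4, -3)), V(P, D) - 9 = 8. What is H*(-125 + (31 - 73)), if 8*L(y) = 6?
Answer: -167*√71/2 ≈ -703.58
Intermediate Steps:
V(P, D) = 17 (V(P, D) = 9 + 8 = 17)
L(y) = ¾ (L(y) = (⅛)*6 = ¾)
H = √71/2 (H = √(¾ + 17) = √(71/4) = √71/2 ≈ 4.2131)
H*(-125 + (31 - 73)) = (√71/2)*(-125 + (31 - 73)) = (√71/2)*(-125 - 42) = (√71/2)*(-167) = -167*√71/2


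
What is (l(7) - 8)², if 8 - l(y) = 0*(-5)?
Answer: 0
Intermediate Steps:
l(y) = 8 (l(y) = 8 - 0*(-5) = 8 - 1*0 = 8 + 0 = 8)
(l(7) - 8)² = (8 - 8)² = 0² = 0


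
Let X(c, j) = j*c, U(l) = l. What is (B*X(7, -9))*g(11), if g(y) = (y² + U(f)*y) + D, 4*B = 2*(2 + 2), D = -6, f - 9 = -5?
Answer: -20034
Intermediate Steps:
f = 4 (f = 9 - 5 = 4)
X(c, j) = c*j
B = 2 (B = (2*(2 + 2))/4 = (2*4)/4 = (¼)*8 = 2)
g(y) = -6 + y² + 4*y (g(y) = (y² + 4*y) - 6 = -6 + y² + 4*y)
(B*X(7, -9))*g(11) = (2*(7*(-9)))*(-6 + 11² + 4*11) = (2*(-63))*(-6 + 121 + 44) = -126*159 = -20034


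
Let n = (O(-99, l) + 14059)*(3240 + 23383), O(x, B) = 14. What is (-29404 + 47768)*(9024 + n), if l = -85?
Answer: 6880522573092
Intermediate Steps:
n = 374665479 (n = (14 + 14059)*(3240 + 23383) = 14073*26623 = 374665479)
(-29404 + 47768)*(9024 + n) = (-29404 + 47768)*(9024 + 374665479) = 18364*374674503 = 6880522573092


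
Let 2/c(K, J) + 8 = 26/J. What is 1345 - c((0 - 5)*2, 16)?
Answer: 68611/51 ≈ 1345.3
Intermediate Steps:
c(K, J) = 2/(-8 + 26/J)
1345 - c((0 - 5)*2, 16) = 1345 - (-1)*16/(-13 + 4*16) = 1345 - (-1)*16/(-13 + 64) = 1345 - (-1)*16/51 = 1345 - 1*(-16/51) = 1345 + 16/51 = 68611/51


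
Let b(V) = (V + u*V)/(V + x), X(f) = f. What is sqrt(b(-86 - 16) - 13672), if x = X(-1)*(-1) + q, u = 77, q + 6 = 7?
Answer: I*sqrt(339811)/5 ≈ 116.59*I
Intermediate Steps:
q = 1 (q = -6 + 7 = 1)
x = 2 (x = -1*(-1) + 1 = 1 + 1 = 2)
b(V) = 78*V/(2 + V) (b(V) = (V + 77*V)/(V + 2) = (78*V)/(2 + V) = 78*V/(2 + V))
sqrt(b(-86 - 16) - 13672) = sqrt(78*(-86 - 16)/(2 + (-86 - 16)) - 13672) = sqrt(78*(-102)/(2 - 102) - 13672) = sqrt(78*(-102)/(-100) - 13672) = sqrt(78*(-102)*(-1/100) - 13672) = sqrt(1989/25 - 13672) = sqrt(-339811/25) = I*sqrt(339811)/5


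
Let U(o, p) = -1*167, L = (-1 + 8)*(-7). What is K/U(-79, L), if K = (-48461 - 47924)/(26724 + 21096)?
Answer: 19277/1597188 ≈ 0.012069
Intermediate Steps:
L = -49 (L = 7*(-7) = -49)
K = -19277/9564 (K = -96385/47820 = -96385*1/47820 = -19277/9564 ≈ -2.0156)
U(o, p) = -167
K/U(-79, L) = -19277/9564/(-167) = -19277/9564*(-1/167) = 19277/1597188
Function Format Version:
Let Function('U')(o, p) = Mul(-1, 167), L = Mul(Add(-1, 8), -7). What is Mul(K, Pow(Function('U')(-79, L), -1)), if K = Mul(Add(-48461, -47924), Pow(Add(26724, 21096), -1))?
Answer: Rational(19277, 1597188) ≈ 0.012069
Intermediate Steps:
L = -49 (L = Mul(7, -7) = -49)
K = Rational(-19277, 9564) (K = Mul(-96385, Pow(47820, -1)) = Mul(-96385, Rational(1, 47820)) = Rational(-19277, 9564) ≈ -2.0156)
Function('U')(o, p) = -167
Mul(K, Pow(Function('U')(-79, L), -1)) = Mul(Rational(-19277, 9564), Pow(-167, -1)) = Mul(Rational(-19277, 9564), Rational(-1, 167)) = Rational(19277, 1597188)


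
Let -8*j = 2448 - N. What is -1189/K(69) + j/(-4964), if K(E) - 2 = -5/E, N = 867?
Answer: -191635407/310688 ≈ -616.81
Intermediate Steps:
K(E) = 2 - 5/E
j = -1581/8 (j = -(2448 - 1*867)/8 = -(2448 - 867)/8 = -⅛*1581 = -1581/8 ≈ -197.63)
-1189/K(69) + j/(-4964) = -1189/(2 - 5/69) - 1581/8/(-4964) = -1189/(2 - 5*1/69) - 1581/8*(-1/4964) = -1189/(2 - 5/69) + 93/2336 = -1189/133/69 + 93/2336 = -1189*69/133 + 93/2336 = -82041/133 + 93/2336 = -191635407/310688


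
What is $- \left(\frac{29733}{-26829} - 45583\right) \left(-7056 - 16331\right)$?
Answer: $- \frac{866719413560}{813} \approx -1.0661 \cdot 10^{9}$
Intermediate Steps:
$- \left(\frac{29733}{-26829} - 45583\right) \left(-7056 - 16331\right) = - \left(29733 \left(- \frac{1}{26829}\right) - 45583\right) \left(-23387\right) = - \left(- \frac{901}{813} - 45583\right) \left(-23387\right) = - \frac{\left(-37059880\right) \left(-23387\right)}{813} = \left(-1\right) \frac{866719413560}{813} = - \frac{866719413560}{813}$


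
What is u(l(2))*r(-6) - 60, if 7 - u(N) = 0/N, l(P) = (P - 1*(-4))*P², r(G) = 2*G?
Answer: -144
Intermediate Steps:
l(P) = P²*(4 + P) (l(P) = (P + 4)*P² = (4 + P)*P² = P²*(4 + P))
u(N) = 7 (u(N) = 7 - 0/N = 7 - 1*0 = 7 + 0 = 7)
u(l(2))*r(-6) - 60 = 7*(2*(-6)) - 60 = 7*(-12) - 60 = -84 - 60 = -144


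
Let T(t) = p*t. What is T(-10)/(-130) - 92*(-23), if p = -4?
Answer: 27504/13 ≈ 2115.7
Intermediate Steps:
T(t) = -4*t
T(-10)/(-130) - 92*(-23) = -4*(-10)/(-130) - 92*(-23) = 40*(-1/130) + 2116 = -4/13 + 2116 = 27504/13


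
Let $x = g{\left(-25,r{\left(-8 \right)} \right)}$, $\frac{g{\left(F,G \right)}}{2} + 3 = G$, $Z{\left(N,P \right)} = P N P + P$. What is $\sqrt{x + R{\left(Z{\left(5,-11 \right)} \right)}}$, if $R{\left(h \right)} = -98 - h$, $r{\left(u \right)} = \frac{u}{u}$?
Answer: $2 i \sqrt{174} \approx 26.382 i$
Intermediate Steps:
$r{\left(u \right)} = 1$
$Z{\left(N,P \right)} = P + N P^{2}$ ($Z{\left(N,P \right)} = N P P + P = N P^{2} + P = P + N P^{2}$)
$g{\left(F,G \right)} = -6 + 2 G$
$x = -4$ ($x = -6 + 2 \cdot 1 = -6 + 2 = -4$)
$\sqrt{x + R{\left(Z{\left(5,-11 \right)} \right)}} = \sqrt{-4 - \left(98 - 11 \left(1 + 5 \left(-11\right)\right)\right)} = \sqrt{-4 - \left(98 - 11 \left(1 - 55\right)\right)} = \sqrt{-4 - \left(98 - -594\right)} = \sqrt{-4 - 692} = \sqrt{-696} = 2 i \sqrt{174}$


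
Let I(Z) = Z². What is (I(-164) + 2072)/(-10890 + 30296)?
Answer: 14484/9703 ≈ 1.4927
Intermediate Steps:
(I(-164) + 2072)/(-10890 + 30296) = ((-164)² + 2072)/(-10890 + 30296) = (26896 + 2072)/19406 = 28968*(1/19406) = 14484/9703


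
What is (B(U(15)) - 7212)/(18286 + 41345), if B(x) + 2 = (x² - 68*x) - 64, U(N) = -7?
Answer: -2251/19877 ≈ -0.11325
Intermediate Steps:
B(x) = -66 + x² - 68*x (B(x) = -2 + ((x² - 68*x) - 64) = -2 + (-64 + x² - 68*x) = -66 + x² - 68*x)
(B(U(15)) - 7212)/(18286 + 41345) = ((-66 + (-7)² - 68*(-7)) - 7212)/(18286 + 41345) = ((-66 + 49 + 476) - 7212)/59631 = (459 - 7212)*(1/59631) = -6753*1/59631 = -2251/19877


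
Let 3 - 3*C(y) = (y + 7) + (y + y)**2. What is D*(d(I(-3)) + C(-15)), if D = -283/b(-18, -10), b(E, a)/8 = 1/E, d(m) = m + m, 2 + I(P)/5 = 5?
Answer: -678351/4 ≈ -1.6959e+5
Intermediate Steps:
I(P) = 15 (I(P) = -10 + 5*5 = -10 + 25 = 15)
d(m) = 2*m
b(E, a) = 8/E
C(y) = -4/3 - 4*y**2/3 - y/3 (C(y) = 1 - ((y + 7) + (y + y)**2)/3 = 1 - ((7 + y) + (2*y)**2)/3 = 1 - ((7 + y) + 4*y**2)/3 = 1 - (7 + y + 4*y**2)/3 = 1 + (-7/3 - 4*y**2/3 - y/3) = -4/3 - 4*y**2/3 - y/3)
D = 2547/4 (D = -283/(8/(-18)) = -283/(8*(-1/18)) = -283/(-4/9) = -283*(-9/4) = 2547/4 ≈ 636.75)
D*(d(I(-3)) + C(-15)) = 2547*(2*15 + (-4/3 - 4/3*(-15)**2 - 1/3*(-15)))/4 = 2547*(30 + (-4/3 - 4/3*225 + 5))/4 = 2547*(30 + (-4/3 - 300 + 5))/4 = 2547*(30 - 889/3)/4 = (2547/4)*(-799/3) = -678351/4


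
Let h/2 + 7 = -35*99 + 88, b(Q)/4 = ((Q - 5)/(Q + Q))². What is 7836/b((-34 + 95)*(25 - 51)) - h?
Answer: 36842352864/2531281 ≈ 14555.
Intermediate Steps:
b(Q) = (-5 + Q)²/Q² (b(Q) = 4*((Q - 5)/(Q + Q))² = 4*((-5 + Q)/((2*Q)))² = 4*((-5 + Q)*(1/(2*Q)))² = 4*((-5 + Q)/(2*Q))² = 4*((-5 + Q)²/(4*Q²)) = (-5 + Q)²/Q²)
h = -6768 (h = -14 + 2*(-35*99 + 88) = -14 + 2*(-3465 + 88) = -14 + 2*(-3377) = -14 - 6754 = -6768)
7836/b((-34 + 95)*(25 - 51)) - h = 7836/(((-5 + (-34 + 95)*(25 - 51))²/((-34 + 95)*(25 - 51))²)) - 1*(-6768) = 7836/(((-5 + 61*(-26))²/(61*(-26))²)) + 6768 = 7836/(((-5 - 1586)²/(-1586)²)) + 6768 = 7836/(((1/2515396)*(-1591)²)) + 6768 = 7836/(((1/2515396)*2531281)) + 6768 = 7836/(2531281/2515396) + 6768 = 7836*(2515396/2531281) + 6768 = 19710643056/2531281 + 6768 = 36842352864/2531281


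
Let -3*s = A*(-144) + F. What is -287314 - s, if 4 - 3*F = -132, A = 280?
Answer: -2706650/9 ≈ -3.0074e+5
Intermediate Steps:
F = 136/3 (F = 4/3 - 1/3*(-132) = 4/3 + 44 = 136/3 ≈ 45.333)
s = 120824/9 (s = -(280*(-144) + 136/3)/3 = -(-40320 + 136/3)/3 = -1/3*(-120824/3) = 120824/9 ≈ 13425.)
-287314 - s = -287314 - 1*120824/9 = -287314 - 120824/9 = -2706650/9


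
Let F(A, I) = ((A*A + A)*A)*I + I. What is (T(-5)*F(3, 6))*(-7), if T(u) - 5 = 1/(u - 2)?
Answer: -7548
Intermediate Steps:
T(u) = 5 + 1/(-2 + u) (T(u) = 5 + 1/(u - 2) = 5 + 1/(-2 + u))
F(A, I) = I + A*I*(A + A²) (F(A, I) = ((A² + A)*A)*I + I = ((A + A²)*A)*I + I = (A*(A + A²))*I + I = A*I*(A + A²) + I = I + A*I*(A + A²))
(T(-5)*F(3, 6))*(-7) = (((-9 + 5*(-5))/(-2 - 5))*(6*(1 + 3² + 3³)))*(-7) = (((-9 - 25)/(-7))*(6*(1 + 9 + 27)))*(-7) = ((-⅐*(-34))*(6*37))*(-7) = ((34/7)*222)*(-7) = (7548/7)*(-7) = -7548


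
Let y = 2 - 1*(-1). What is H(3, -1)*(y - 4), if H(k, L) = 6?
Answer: -6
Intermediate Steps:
y = 3 (y = 2 + 1 = 3)
H(3, -1)*(y - 4) = 6*(3 - 4) = 6*(-1) = -6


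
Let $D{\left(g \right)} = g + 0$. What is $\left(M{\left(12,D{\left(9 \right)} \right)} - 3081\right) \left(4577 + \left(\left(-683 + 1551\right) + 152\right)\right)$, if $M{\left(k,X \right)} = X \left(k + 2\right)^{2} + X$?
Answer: $-7320876$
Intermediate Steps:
$D{\left(g \right)} = g$
$M{\left(k,X \right)} = X + X \left(2 + k\right)^{2}$ ($M{\left(k,X \right)} = X \left(2 + k\right)^{2} + X = X + X \left(2 + k\right)^{2}$)
$\left(M{\left(12,D{\left(9 \right)} \right)} - 3081\right) \left(4577 + \left(\left(-683 + 1551\right) + 152\right)\right) = \left(9 \left(1 + \left(2 + 12\right)^{2}\right) - 3081\right) \left(4577 + \left(\left(-683 + 1551\right) + 152\right)\right) = \left(9 \left(1 + 14^{2}\right) - 3081\right) \left(4577 + \left(868 + 152\right)\right) = \left(9 \left(1 + 196\right) - 3081\right) \left(4577 + 1020\right) = \left(9 \cdot 197 - 3081\right) 5597 = \left(1773 - 3081\right) 5597 = \left(-1308\right) 5597 = -7320876$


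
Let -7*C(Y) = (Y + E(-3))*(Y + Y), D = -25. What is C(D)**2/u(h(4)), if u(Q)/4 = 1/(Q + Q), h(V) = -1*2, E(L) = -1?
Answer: -1690000/49 ≈ -34490.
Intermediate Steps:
h(V) = -2
C(Y) = -2*Y*(-1 + Y)/7 (C(Y) = -(Y - 1)*(Y + Y)/7 = -(-1 + Y)*2*Y/7 = -2*Y*(-1 + Y)/7)
u(Q) = 2/Q (u(Q) = 4/(Q + Q) = 4/((2*Q)) = 4*(1/(2*Q)) = 2/Q)
C(D)**2/u(h(4)) = ((2/7)*(-25)*(1 - 1*(-25)))**2/((2/(-2))) = ((2/7)*(-25)*(1 + 25))**2/((2*(-1/2))) = ((2/7)*(-25)*26)**2/(-1) = (-1300/7)**2*(-1) = (1690000/49)*(-1) = -1690000/49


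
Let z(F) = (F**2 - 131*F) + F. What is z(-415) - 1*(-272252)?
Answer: 498427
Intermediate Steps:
z(F) = F**2 - 130*F
z(-415) - 1*(-272252) = -415*(-130 - 415) - 1*(-272252) = -415*(-545) + 272252 = 226175 + 272252 = 498427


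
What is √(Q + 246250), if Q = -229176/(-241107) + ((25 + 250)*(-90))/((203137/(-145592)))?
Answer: √581509555815806311119922/1484174323 ≈ 513.80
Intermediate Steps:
Q = 26328848489064/1484174323 (Q = -229176*(-1/241107) + (275*(-90))/((203137*(-1/145592))) = 76392/80369 - 24750/(-203137/145592) = 76392/80369 - 24750*(-145592/203137) = 76392/80369 + 327582000/18467 = 26328848489064/1484174323 ≈ 17740.)
√(Q + 246250) = √(26328848489064/1484174323 + 246250) = √(391806775527814/1484174323) = √581509555815806311119922/1484174323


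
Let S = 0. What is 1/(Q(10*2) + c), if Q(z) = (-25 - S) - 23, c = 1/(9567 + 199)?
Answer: -9766/468767 ≈ -0.020833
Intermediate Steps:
c = 1/9766 ≈ 0.00010240
Q(z) = -48 (Q(z) = (-25 - 1*0) - 23 = (-25 + 0) - 23 = -25 - 23 = -48)
1/(Q(10*2) + c) = 1/(-48 + 1/9766) = 1/(-468767/9766) = -9766/468767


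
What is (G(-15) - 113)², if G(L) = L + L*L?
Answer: 9409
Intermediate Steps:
G(L) = L + L²
(G(-15) - 113)² = (-15*(1 - 15) - 113)² = (-15*(-14) - 113)² = (210 - 113)² = 97² = 9409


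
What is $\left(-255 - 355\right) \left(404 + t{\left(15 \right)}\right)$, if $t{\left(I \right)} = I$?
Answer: $-255590$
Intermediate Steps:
$\left(-255 - 355\right) \left(404 + t{\left(15 \right)}\right) = \left(-255 - 355\right) \left(404 + 15\right) = \left(-610\right) 419 = -255590$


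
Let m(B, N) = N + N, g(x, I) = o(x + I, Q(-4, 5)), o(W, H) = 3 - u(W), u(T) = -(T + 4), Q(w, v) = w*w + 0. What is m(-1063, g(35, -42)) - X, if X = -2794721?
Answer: 2794721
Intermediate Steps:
Q(w, v) = w² (Q(w, v) = w² + 0 = w²)
u(T) = -4 - T (u(T) = -(4 + T) = -4 - T)
o(W, H) = 7 + W (o(W, H) = 3 - (-4 - W) = 3 + (4 + W) = 7 + W)
g(x, I) = 7 + I + x (g(x, I) = 7 + (x + I) = 7 + (I + x) = 7 + I + x)
m(B, N) = 2*N
m(-1063, g(35, -42)) - X = 2*(7 - 42 + 35) - 1*(-2794721) = 2*0 + 2794721 = 0 + 2794721 = 2794721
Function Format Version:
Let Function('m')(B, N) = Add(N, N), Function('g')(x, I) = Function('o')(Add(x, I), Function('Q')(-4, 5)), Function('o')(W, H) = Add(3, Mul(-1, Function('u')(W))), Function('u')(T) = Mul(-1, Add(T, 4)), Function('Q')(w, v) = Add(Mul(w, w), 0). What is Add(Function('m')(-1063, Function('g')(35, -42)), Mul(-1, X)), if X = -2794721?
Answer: 2794721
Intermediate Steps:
Function('Q')(w, v) = Pow(w, 2) (Function('Q')(w, v) = Add(Pow(w, 2), 0) = Pow(w, 2))
Function('u')(T) = Add(-4, Mul(-1, T)) (Function('u')(T) = Mul(-1, Add(4, T)) = Add(-4, Mul(-1, T)))
Function('o')(W, H) = Add(7, W) (Function('o')(W, H) = Add(3, Mul(-1, Add(-4, Mul(-1, W)))) = Add(3, Add(4, W)) = Add(7, W))
Function('g')(x, I) = Add(7, I, x) (Function('g')(x, I) = Add(7, Add(x, I)) = Add(7, Add(I, x)) = Add(7, I, x))
Function('m')(B, N) = Mul(2, N)
Add(Function('m')(-1063, Function('g')(35, -42)), Mul(-1, X)) = Add(Mul(2, Add(7, -42, 35)), Mul(-1, -2794721)) = Add(Mul(2, 0), 2794721) = Add(0, 2794721) = 2794721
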